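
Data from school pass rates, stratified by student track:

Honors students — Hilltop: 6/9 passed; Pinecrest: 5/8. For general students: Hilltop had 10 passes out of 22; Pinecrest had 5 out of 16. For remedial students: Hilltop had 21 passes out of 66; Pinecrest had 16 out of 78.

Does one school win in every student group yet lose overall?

No

Honors: Hilltop 6/9 = 66.7%, Pinecrest 5/8 = 62.5% → Hilltop
General: Hilltop 10/22 = 45.5%, Pinecrest 5/16 = 31.2% → Hilltop
Remedial: Hilltop 21/66 = 31.8%, Pinecrest 16/78 = 20.5% → Hilltop
Overall: Hilltop 37/97 = 38.1%, Pinecrest 26/102 = 25.5% → Hilltop
Hilltop wins overall and in every student group — no reversal.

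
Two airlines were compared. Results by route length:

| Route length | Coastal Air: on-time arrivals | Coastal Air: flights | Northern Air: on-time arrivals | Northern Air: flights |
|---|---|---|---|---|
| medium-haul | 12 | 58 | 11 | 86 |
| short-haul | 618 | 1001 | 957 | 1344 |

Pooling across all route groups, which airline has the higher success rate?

Northern Air

Medium-haul: Coastal Air 12/58 = 20.7%, Northern Air 11/86 = 12.8% → Coastal Air
Short-haul: Coastal Air 618/1001 = 61.7%, Northern Air 957/1344 = 71.2% → Northern Air
Overall: Coastal Air 630/1059 = 59.5%, Northern Air 968/1430 = 67.7% → Northern Air
(Neither sweeps every route group, but Northern Air has the higher pooled rate.)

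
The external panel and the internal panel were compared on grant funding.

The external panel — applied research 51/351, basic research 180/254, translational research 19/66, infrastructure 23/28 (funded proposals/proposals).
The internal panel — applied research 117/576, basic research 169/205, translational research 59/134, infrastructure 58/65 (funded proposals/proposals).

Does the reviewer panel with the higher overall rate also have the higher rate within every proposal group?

Applied research: the external panel 51/351 = 14.5%, the internal panel 117/576 = 20.3% → the internal panel
Basic research: the external panel 180/254 = 70.9%, the internal panel 169/205 = 82.4% → the internal panel
Translational research: the external panel 19/66 = 28.8%, the internal panel 59/134 = 44.0% → the internal panel
Infrastructure: the external panel 23/28 = 82.1%, the internal panel 58/65 = 89.2% → the internal panel
Overall: the external panel 273/699 = 39.1%, the internal panel 403/980 = 41.1% → the internal panel
The internal panel wins overall and in every proposal group — no reversal.

Yes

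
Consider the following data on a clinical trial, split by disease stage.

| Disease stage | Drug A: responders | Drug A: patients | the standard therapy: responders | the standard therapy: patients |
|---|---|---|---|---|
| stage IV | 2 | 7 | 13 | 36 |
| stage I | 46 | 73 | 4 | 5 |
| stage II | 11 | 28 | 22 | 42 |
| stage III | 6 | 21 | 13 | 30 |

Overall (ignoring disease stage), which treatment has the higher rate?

Stage IV: Drug A 2/7 = 28.6%, the standard therapy 13/36 = 36.1% → the standard therapy
Stage I: Drug A 46/73 = 63.0%, the standard therapy 4/5 = 80.0% → the standard therapy
Stage II: Drug A 11/28 = 39.3%, the standard therapy 22/42 = 52.4% → the standard therapy
Stage III: Drug A 6/21 = 28.6%, the standard therapy 13/30 = 43.3% → the standard therapy
Overall: Drug A 65/129 = 50.4%, the standard therapy 52/113 = 46.0% → Drug A
(The standard therapy wins every disease group but Drug A wins overall — the standard therapy's patients skew toward the low-rate stage IV group.)

Drug A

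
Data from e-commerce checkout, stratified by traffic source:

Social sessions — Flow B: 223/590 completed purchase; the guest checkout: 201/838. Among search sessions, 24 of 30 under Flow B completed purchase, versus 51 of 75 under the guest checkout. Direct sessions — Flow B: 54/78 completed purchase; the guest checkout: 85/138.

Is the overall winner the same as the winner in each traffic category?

Social: Flow B 223/590 = 37.8%, the guest checkout 201/838 = 24.0% → Flow B
Search: Flow B 24/30 = 80.0%, the guest checkout 51/75 = 68.0% → Flow B
Direct: Flow B 54/78 = 69.2%, the guest checkout 85/138 = 61.6% → Flow B
Overall: Flow B 301/698 = 43.1%, the guest checkout 337/1051 = 32.1% → Flow B
Flow B wins overall and in every traffic group — no reversal.

Yes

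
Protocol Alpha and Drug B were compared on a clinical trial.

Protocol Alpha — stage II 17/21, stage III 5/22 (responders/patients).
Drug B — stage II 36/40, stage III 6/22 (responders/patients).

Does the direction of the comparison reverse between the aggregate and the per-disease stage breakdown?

Stage II: Protocol Alpha 17/21 = 81.0%, Drug B 36/40 = 90.0% → Drug B
Stage III: Protocol Alpha 5/22 = 22.7%, Drug B 6/22 = 27.3% → Drug B
Overall: Protocol Alpha 22/43 = 51.2%, Drug B 42/62 = 67.7% → Drug B
Drug B wins overall and in every disease group — no reversal.

No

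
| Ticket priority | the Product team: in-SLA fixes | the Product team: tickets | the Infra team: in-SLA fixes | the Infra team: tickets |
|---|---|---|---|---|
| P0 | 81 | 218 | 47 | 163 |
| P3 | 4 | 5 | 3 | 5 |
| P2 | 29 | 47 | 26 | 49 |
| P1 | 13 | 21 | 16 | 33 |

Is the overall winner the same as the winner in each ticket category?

P0: the Product team 81/218 = 37.2%, the Infra team 47/163 = 28.8% → the Product team
P3: the Product team 4/5 = 80.0%, the Infra team 3/5 = 60.0% → the Product team
P2: the Product team 29/47 = 61.7%, the Infra team 26/49 = 53.1% → the Product team
P1: the Product team 13/21 = 61.9%, the Infra team 16/33 = 48.5% → the Product team
Overall: the Product team 127/291 = 43.6%, the Infra team 92/250 = 36.8% → the Product team
The Product team wins overall and in every ticket group — no reversal.

Yes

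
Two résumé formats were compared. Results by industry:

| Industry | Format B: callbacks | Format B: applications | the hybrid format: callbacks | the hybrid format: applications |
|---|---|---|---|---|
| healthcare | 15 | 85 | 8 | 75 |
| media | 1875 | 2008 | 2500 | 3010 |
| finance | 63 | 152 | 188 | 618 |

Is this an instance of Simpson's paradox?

No

Healthcare: Format B 15/85 = 17.6%, the hybrid format 8/75 = 10.7% → Format B
Media: Format B 1875/2008 = 93.4%, the hybrid format 2500/3010 = 83.1% → Format B
Finance: Format B 63/152 = 41.4%, the hybrid format 188/618 = 30.4% → Format B
Overall: Format B 1953/2245 = 87.0%, the hybrid format 2696/3703 = 72.8% → Format B
Format B wins overall and in every industry group — no reversal.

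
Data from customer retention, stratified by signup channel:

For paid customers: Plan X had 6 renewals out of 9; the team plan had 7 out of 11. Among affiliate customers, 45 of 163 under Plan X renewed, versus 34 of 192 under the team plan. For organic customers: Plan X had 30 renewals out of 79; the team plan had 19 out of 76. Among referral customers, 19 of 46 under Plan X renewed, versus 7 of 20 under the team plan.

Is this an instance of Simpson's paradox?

Paid: Plan X 6/9 = 66.7%, the team plan 7/11 = 63.6% → Plan X
Affiliate: Plan X 45/163 = 27.6%, the team plan 34/192 = 17.7% → Plan X
Organic: Plan X 30/79 = 38.0%, the team plan 19/76 = 25.0% → Plan X
Referral: Plan X 19/46 = 41.3%, the team plan 7/20 = 35.0% → Plan X
Overall: Plan X 100/297 = 33.7%, the team plan 67/299 = 22.4% → Plan X
Plan X wins overall and in every signup group — no reversal.

No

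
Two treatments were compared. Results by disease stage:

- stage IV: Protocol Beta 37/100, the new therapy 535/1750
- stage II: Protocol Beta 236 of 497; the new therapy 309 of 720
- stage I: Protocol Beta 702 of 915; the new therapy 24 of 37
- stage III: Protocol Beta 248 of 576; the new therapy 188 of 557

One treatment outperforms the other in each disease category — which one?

Protocol Beta

Stage IV: Protocol Beta 37/100 = 37.0%, the new therapy 535/1750 = 30.6% → Protocol Beta
Stage II: Protocol Beta 236/497 = 47.5%, the new therapy 309/720 = 42.9% → Protocol Beta
Stage I: Protocol Beta 702/915 = 76.7%, the new therapy 24/37 = 64.9% → Protocol Beta
Stage III: Protocol Beta 248/576 = 43.1%, the new therapy 188/557 = 33.8% → Protocol Beta
Protocol Beta has the higher rate in all 4 groups.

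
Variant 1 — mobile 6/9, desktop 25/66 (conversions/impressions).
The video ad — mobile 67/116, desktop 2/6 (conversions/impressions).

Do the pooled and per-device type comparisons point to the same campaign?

Mobile: Variant 1 6/9 = 66.7%, the video ad 67/116 = 57.8% → Variant 1
Desktop: Variant 1 25/66 = 37.9%, the video ad 2/6 = 33.3% → Variant 1
Overall: Variant 1 31/75 = 41.3%, the video ad 69/122 = 56.6% → the video ad
Variant 1 wins each device group but the video ad wins overall — the comparison reverses. Variant 1's impressions skew toward desktop, which has a lower base rate.

No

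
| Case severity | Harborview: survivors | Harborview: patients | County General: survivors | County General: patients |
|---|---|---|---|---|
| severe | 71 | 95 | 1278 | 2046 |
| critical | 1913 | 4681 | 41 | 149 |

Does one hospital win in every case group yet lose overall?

Severe: Harborview 71/95 = 74.7%, County General 1278/2046 = 62.5% → Harborview
Critical: Harborview 1913/4681 = 40.9%, County General 41/149 = 27.5% → Harborview
Overall: Harborview 1984/4776 = 41.5%, County General 1319/2195 = 60.1% → County General
Harborview wins each case group but County General wins overall — the comparison reverses. Harborview's patients skew toward critical, which has a lower base rate.

Yes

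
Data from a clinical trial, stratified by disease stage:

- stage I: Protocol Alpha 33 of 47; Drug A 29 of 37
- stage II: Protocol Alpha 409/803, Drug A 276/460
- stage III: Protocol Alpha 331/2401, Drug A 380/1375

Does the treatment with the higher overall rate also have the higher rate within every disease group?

Yes

Stage I: Protocol Alpha 33/47 = 70.2%, Drug A 29/37 = 78.4% → Drug A
Stage II: Protocol Alpha 409/803 = 50.9%, Drug A 276/460 = 60.0% → Drug A
Stage III: Protocol Alpha 331/2401 = 13.8%, Drug A 380/1375 = 27.6% → Drug A
Overall: Protocol Alpha 773/3251 = 23.8%, Drug A 685/1872 = 36.6% → Drug A
Drug A wins overall and in every disease group — no reversal.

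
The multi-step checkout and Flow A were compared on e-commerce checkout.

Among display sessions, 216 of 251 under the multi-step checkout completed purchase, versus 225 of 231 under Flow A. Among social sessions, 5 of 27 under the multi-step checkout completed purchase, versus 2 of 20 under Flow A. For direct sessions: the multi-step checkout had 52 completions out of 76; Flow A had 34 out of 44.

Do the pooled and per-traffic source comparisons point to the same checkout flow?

Display: the multi-step checkout 216/251 = 86.1%, Flow A 225/231 = 97.4% → Flow A
Social: the multi-step checkout 5/27 = 18.5%, Flow A 2/20 = 10.0% → the multi-step checkout
Direct: the multi-step checkout 52/76 = 68.4%, Flow A 34/44 = 77.3% → Flow A
Overall: the multi-step checkout 273/354 = 77.1%, Flow A 261/295 = 88.5% → Flow A
Neither sweeps: the multi-step checkout wins 1 of 3 groups, Flow A wins 2. Flow A wins overall but not every group — no Simpson reversal.

No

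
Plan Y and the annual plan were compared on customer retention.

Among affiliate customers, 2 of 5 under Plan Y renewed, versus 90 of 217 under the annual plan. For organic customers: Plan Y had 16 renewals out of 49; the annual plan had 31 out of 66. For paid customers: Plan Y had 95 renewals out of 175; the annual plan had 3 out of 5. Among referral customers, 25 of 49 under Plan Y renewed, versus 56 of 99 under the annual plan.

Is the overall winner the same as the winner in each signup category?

No

Affiliate: Plan Y 2/5 = 40.0%, the annual plan 90/217 = 41.5% → the annual plan
Organic: Plan Y 16/49 = 32.7%, the annual plan 31/66 = 47.0% → the annual plan
Paid: Plan Y 95/175 = 54.3%, the annual plan 3/5 = 60.0% → the annual plan
Referral: Plan Y 25/49 = 51.0%, the annual plan 56/99 = 56.6% → the annual plan
Overall: Plan Y 138/278 = 49.6%, the annual plan 180/387 = 46.5% → Plan Y
The annual plan wins each signup group but Plan Y wins overall — the comparison reverses. The annual plan's customers skew toward affiliate, which has a lower base rate.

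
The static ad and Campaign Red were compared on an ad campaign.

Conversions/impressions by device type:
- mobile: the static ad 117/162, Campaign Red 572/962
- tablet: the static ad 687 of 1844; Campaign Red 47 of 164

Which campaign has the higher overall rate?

Mobile: the static ad 117/162 = 72.2%, Campaign Red 572/962 = 59.5% → the static ad
Tablet: the static ad 687/1844 = 37.3%, Campaign Red 47/164 = 28.7% → the static ad
Overall: the static ad 804/2006 = 40.1%, Campaign Red 619/1126 = 55.0% → Campaign Red
(The static ad wins every device group but Campaign Red wins overall — the static ad's impressions skew toward the low-rate tablet group.)

Campaign Red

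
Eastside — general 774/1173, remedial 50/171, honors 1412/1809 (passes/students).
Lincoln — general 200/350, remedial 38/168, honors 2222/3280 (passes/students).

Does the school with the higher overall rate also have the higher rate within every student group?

Yes

General: Eastside 774/1173 = 66.0%, Lincoln 200/350 = 57.1% → Eastside
Remedial: Eastside 50/171 = 29.2%, Lincoln 38/168 = 22.6% → Eastside
Honors: Eastside 1412/1809 = 78.1%, Lincoln 2222/3280 = 67.7% → Eastside
Overall: Eastside 2236/3153 = 70.9%, Lincoln 2460/3798 = 64.8% → Eastside
Eastside wins overall and in every student group — no reversal.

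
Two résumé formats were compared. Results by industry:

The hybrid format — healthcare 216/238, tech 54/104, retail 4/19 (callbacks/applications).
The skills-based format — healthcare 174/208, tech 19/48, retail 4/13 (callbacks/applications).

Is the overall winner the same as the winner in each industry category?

No

Healthcare: the hybrid format 216/238 = 90.8%, the skills-based format 174/208 = 83.7% → the hybrid format
Tech: the hybrid format 54/104 = 51.9%, the skills-based format 19/48 = 39.6% → the hybrid format
Retail: the hybrid format 4/19 = 21.1%, the skills-based format 4/13 = 30.8% → the skills-based format
Overall: the hybrid format 274/361 = 75.9%, the skills-based format 197/269 = 73.2% → the hybrid format
Neither sweeps: the hybrid format wins 2 of 3 groups, the skills-based format wins 1. The hybrid format wins overall but not every group — no Simpson reversal.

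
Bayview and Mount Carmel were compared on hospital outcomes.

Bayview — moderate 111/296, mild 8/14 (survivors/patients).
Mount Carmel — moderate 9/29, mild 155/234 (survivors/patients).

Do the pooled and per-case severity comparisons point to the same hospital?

No

Moderate: Bayview 111/296 = 37.5%, Mount Carmel 9/29 = 31.0% → Bayview
Mild: Bayview 8/14 = 57.1%, Mount Carmel 155/234 = 66.2% → Mount Carmel
Overall: Bayview 119/310 = 38.4%, Mount Carmel 164/263 = 62.4% → Mount Carmel
Neither sweeps: Bayview wins 1 of 2 groups, Mount Carmel wins 1. Mount Carmel wins overall but not every group — no Simpson reversal.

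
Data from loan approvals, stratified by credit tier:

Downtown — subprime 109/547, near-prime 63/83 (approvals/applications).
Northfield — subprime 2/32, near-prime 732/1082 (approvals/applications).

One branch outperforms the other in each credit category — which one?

Downtown

Subprime: Downtown 109/547 = 19.9%, Northfield 2/32 = 6.2% → Downtown
Near-prime: Downtown 63/83 = 75.9%, Northfield 732/1082 = 67.7% → Downtown
Downtown has the higher rate in both groups.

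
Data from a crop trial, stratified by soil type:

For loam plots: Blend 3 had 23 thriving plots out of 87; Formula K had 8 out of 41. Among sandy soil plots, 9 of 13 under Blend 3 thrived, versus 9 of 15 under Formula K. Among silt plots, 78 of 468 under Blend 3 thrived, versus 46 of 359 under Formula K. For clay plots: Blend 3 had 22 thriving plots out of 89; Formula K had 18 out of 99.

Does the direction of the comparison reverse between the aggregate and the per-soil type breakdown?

No

Loam: Blend 3 23/87 = 26.4%, Formula K 8/41 = 19.5% → Blend 3
Sandy soil: Blend 3 9/13 = 69.2%, Formula K 9/15 = 60.0% → Blend 3
Silt: Blend 3 78/468 = 16.7%, Formula K 46/359 = 12.8% → Blend 3
Clay: Blend 3 22/89 = 24.7%, Formula K 18/99 = 18.2% → Blend 3
Overall: Blend 3 132/657 = 20.1%, Formula K 81/514 = 15.8% → Blend 3
Blend 3 wins overall and in every soil group — no reversal.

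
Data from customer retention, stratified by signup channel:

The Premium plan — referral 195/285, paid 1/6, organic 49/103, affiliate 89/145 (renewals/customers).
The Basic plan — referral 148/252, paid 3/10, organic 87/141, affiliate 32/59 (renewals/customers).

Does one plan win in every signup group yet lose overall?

No

Referral: the Premium plan 195/285 = 68.4%, the Basic plan 148/252 = 58.7% → the Premium plan
Paid: the Premium plan 1/6 = 16.7%, the Basic plan 3/10 = 30.0% → the Basic plan
Organic: the Premium plan 49/103 = 47.6%, the Basic plan 87/141 = 61.7% → the Basic plan
Affiliate: the Premium plan 89/145 = 61.4%, the Basic plan 32/59 = 54.2% → the Premium plan
Overall: the Premium plan 334/539 = 62.0%, the Basic plan 270/462 = 58.4% → the Premium plan
Neither sweeps: the Premium plan wins 2 of 4 groups, the Basic plan wins 2. The Premium plan wins overall but not every group — no Simpson reversal.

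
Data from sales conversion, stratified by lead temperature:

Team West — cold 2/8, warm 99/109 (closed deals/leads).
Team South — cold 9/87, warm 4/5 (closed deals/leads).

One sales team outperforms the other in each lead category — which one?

Team West

Cold: Team West 2/8 = 25.0%, Team South 9/87 = 10.3% → Team West
Warm: Team West 99/109 = 90.8%, Team South 4/5 = 80.0% → Team West
Team West has the higher rate in both groups.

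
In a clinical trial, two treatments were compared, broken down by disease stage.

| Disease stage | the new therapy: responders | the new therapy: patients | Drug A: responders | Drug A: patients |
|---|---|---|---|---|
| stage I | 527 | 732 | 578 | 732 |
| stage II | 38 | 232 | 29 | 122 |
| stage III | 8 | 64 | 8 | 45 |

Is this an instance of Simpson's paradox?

Stage I: the new therapy 527/732 = 72.0%, Drug A 578/732 = 79.0% → Drug A
Stage II: the new therapy 38/232 = 16.4%, Drug A 29/122 = 23.8% → Drug A
Stage III: the new therapy 8/64 = 12.5%, Drug A 8/45 = 17.8% → Drug A
Overall: the new therapy 573/1028 = 55.7%, Drug A 615/899 = 68.4% → Drug A
Drug A wins overall and in every disease group — no reversal.

No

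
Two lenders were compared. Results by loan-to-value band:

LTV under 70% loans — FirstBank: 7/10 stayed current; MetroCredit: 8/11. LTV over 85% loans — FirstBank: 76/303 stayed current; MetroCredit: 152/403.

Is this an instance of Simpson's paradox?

No

LTV under 70%: FirstBank 7/10 = 70.0%, MetroCredit 8/11 = 72.7% → MetroCredit
LTV over 85%: FirstBank 76/303 = 25.1%, MetroCredit 152/403 = 37.7% → MetroCredit
Overall: FirstBank 83/313 = 26.5%, MetroCredit 160/414 = 38.6% → MetroCredit
MetroCredit wins overall and in every loan-to-value group — no reversal.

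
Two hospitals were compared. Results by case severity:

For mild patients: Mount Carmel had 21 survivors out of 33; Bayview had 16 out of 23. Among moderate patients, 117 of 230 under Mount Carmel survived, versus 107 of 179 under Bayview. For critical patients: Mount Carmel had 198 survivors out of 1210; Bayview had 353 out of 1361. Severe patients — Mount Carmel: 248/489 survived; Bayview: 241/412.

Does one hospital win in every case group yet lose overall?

Mild: Mount Carmel 21/33 = 63.6%, Bayview 16/23 = 69.6% → Bayview
Moderate: Mount Carmel 117/230 = 50.9%, Bayview 107/179 = 59.8% → Bayview
Critical: Mount Carmel 198/1210 = 16.4%, Bayview 353/1361 = 25.9% → Bayview
Severe: Mount Carmel 248/489 = 50.7%, Bayview 241/412 = 58.5% → Bayview
Overall: Mount Carmel 584/1962 = 29.8%, Bayview 717/1975 = 36.3% → Bayview
Bayview wins overall and in every case group — no reversal.

No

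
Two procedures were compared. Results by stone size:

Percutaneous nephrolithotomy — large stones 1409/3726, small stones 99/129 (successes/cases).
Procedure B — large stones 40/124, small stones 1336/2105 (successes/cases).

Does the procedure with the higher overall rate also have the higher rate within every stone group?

Large stones: percutaneous nephrolithotomy 1409/3726 = 37.8%, Procedure B 40/124 = 32.3% → percutaneous nephrolithotomy
Small stones: percutaneous nephrolithotomy 99/129 = 76.7%, Procedure B 1336/2105 = 63.5% → percutaneous nephrolithotomy
Overall: percutaneous nephrolithotomy 1508/3855 = 39.1%, Procedure B 1376/2229 = 61.7% → Procedure B
Percutaneous nephrolithotomy wins each stone group but Procedure B wins overall — the comparison reverses. Percutaneous nephrolithotomy's cases skew toward large stones, which has a lower base rate.

No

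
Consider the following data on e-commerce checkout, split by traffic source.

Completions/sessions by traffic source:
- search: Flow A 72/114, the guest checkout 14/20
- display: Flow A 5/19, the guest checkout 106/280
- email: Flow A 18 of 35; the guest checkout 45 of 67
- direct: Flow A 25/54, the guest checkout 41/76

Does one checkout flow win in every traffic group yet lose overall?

Search: Flow A 72/114 = 63.2%, the guest checkout 14/20 = 70.0% → the guest checkout
Display: Flow A 5/19 = 26.3%, the guest checkout 106/280 = 37.9% → the guest checkout
Email: Flow A 18/35 = 51.4%, the guest checkout 45/67 = 67.2% → the guest checkout
Direct: Flow A 25/54 = 46.3%, the guest checkout 41/76 = 53.9% → the guest checkout
Overall: Flow A 120/222 = 54.1%, the guest checkout 206/443 = 46.5% → Flow A
The guest checkout wins each traffic group but Flow A wins overall — the comparison reverses. The guest checkout's sessions skew toward display, which has a lower base rate.

Yes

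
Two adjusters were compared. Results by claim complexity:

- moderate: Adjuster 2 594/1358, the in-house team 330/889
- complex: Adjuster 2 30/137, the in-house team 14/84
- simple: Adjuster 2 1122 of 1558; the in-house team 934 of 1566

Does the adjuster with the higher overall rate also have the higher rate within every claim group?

Yes

Moderate: Adjuster 2 594/1358 = 43.7%, the in-house team 330/889 = 37.1% → Adjuster 2
Complex: Adjuster 2 30/137 = 21.9%, the in-house team 14/84 = 16.7% → Adjuster 2
Simple: Adjuster 2 1122/1558 = 72.0%, the in-house team 934/1566 = 59.6% → Adjuster 2
Overall: Adjuster 2 1746/3053 = 57.2%, the in-house team 1278/2539 = 50.3% → Adjuster 2
Adjuster 2 wins overall and in every claim group — no reversal.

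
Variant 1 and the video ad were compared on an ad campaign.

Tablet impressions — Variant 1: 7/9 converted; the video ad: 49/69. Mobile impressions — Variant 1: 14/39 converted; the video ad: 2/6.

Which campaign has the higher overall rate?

the video ad

Tablet: Variant 1 7/9 = 77.8%, the video ad 49/69 = 71.0% → Variant 1
Mobile: Variant 1 14/39 = 35.9%, the video ad 2/6 = 33.3% → Variant 1
Overall: Variant 1 21/48 = 43.8%, the video ad 51/75 = 68.0% → the video ad
(Variant 1 wins every device group but the video ad wins overall — Variant 1's impressions skew toward the low-rate mobile group.)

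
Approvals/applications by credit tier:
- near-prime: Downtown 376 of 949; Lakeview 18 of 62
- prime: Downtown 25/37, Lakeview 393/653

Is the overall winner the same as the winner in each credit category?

Near-prime: Downtown 376/949 = 39.6%, Lakeview 18/62 = 29.0% → Downtown
Prime: Downtown 25/37 = 67.6%, Lakeview 393/653 = 60.2% → Downtown
Overall: Downtown 401/986 = 40.7%, Lakeview 411/715 = 57.5% → Lakeview
Downtown wins each credit group but Lakeview wins overall — the comparison reverses. Downtown's applications skew toward near-prime, which has a lower base rate.

No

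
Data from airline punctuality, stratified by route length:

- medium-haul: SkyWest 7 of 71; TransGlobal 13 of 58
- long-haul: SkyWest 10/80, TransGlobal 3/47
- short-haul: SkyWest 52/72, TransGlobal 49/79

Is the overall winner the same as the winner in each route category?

No

Medium-haul: SkyWest 7/71 = 9.9%, TransGlobal 13/58 = 22.4% → TransGlobal
Long-haul: SkyWest 10/80 = 12.5%, TransGlobal 3/47 = 6.4% → SkyWest
Short-haul: SkyWest 52/72 = 72.2%, TransGlobal 49/79 = 62.0% → SkyWest
Overall: SkyWest 69/223 = 30.9%, TransGlobal 65/184 = 35.3% → TransGlobal
Neither sweeps: SkyWest wins 2 of 3 groups, TransGlobal wins 1. TransGlobal wins overall but not every group — no Simpson reversal.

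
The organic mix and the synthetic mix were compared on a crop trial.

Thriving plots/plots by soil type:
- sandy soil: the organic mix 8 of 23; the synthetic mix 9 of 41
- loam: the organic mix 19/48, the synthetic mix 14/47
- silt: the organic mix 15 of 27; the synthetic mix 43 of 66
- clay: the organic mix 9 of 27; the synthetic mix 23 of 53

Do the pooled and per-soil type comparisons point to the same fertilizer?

No

Sandy soil: the organic mix 8/23 = 34.8%, the synthetic mix 9/41 = 22.0% → the organic mix
Loam: the organic mix 19/48 = 39.6%, the synthetic mix 14/47 = 29.8% → the organic mix
Silt: the organic mix 15/27 = 55.6%, the synthetic mix 43/66 = 65.2% → the synthetic mix
Clay: the organic mix 9/27 = 33.3%, the synthetic mix 23/53 = 43.4% → the synthetic mix
Overall: the organic mix 51/125 = 40.8%, the synthetic mix 89/207 = 43.0% → the synthetic mix
Neither sweeps: the organic mix wins 2 of 4 groups, the synthetic mix wins 2. The synthetic mix wins overall but not every group — no Simpson reversal.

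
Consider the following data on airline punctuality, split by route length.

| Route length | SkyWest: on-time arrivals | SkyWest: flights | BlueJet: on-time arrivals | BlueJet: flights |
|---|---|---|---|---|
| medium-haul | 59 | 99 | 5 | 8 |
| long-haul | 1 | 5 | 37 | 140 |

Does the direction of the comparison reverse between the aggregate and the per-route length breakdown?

Medium-haul: SkyWest 59/99 = 59.6%, BlueJet 5/8 = 62.5% → BlueJet
Long-haul: SkyWest 1/5 = 20.0%, BlueJet 37/140 = 26.4% → BlueJet
Overall: SkyWest 60/104 = 57.7%, BlueJet 42/148 = 28.4% → SkyWest
BlueJet wins each route group but SkyWest wins overall — the comparison reverses. BlueJet's flights skew toward long-haul, which has a lower base rate.

Yes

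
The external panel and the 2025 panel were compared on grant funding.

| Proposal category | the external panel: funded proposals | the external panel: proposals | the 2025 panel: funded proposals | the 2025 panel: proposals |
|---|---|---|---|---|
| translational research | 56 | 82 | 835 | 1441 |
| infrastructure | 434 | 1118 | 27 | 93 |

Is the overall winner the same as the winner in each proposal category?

Translational research: the external panel 56/82 = 68.3%, the 2025 panel 835/1441 = 57.9% → the external panel
Infrastructure: the external panel 434/1118 = 38.8%, the 2025 panel 27/93 = 29.0% → the external panel
Overall: the external panel 490/1200 = 40.8%, the 2025 panel 862/1534 = 56.2% → the 2025 panel
The external panel wins each proposal group but the 2025 panel wins overall — the comparison reverses. The external panel's proposals skew toward infrastructure, which has a lower base rate.

No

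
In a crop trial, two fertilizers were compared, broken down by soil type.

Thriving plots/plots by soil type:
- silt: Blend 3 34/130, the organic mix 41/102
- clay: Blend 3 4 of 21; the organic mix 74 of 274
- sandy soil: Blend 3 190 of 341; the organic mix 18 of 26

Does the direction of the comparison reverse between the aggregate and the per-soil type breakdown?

Silt: Blend 3 34/130 = 26.2%, the organic mix 41/102 = 40.2% → the organic mix
Clay: Blend 3 4/21 = 19.0%, the organic mix 74/274 = 27.0% → the organic mix
Sandy soil: Blend 3 190/341 = 55.7%, the organic mix 18/26 = 69.2% → the organic mix
Overall: Blend 3 228/492 = 46.3%, the organic mix 133/402 = 33.1% → Blend 3
The organic mix wins each soil group but Blend 3 wins overall — the comparison reverses. The organic mix's plots skew toward clay, which has a lower base rate.

Yes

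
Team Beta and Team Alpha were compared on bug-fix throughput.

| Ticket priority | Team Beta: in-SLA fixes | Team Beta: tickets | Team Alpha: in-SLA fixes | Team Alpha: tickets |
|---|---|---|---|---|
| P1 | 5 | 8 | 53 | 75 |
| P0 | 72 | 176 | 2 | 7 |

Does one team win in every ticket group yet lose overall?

No

P1: Team Beta 5/8 = 62.5%, Team Alpha 53/75 = 70.7% → Team Alpha
P0: Team Beta 72/176 = 40.9%, Team Alpha 2/7 = 28.6% → Team Beta
Overall: Team Beta 77/184 = 41.8%, Team Alpha 55/82 = 67.1% → Team Alpha
Neither sweeps: Team Beta wins 1 of 2 groups, Team Alpha wins 1. Team Alpha wins overall but not every group — no Simpson reversal.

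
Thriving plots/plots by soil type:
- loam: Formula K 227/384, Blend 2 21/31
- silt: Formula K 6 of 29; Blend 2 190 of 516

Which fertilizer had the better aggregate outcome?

Formula K

Loam: Formula K 227/384 = 59.1%, Blend 2 21/31 = 67.7% → Blend 2
Silt: Formula K 6/29 = 20.7%, Blend 2 190/516 = 36.8% → Blend 2
Overall: Formula K 233/413 = 56.4%, Blend 2 211/547 = 38.6% → Formula K
(Blend 2 wins every soil group but Formula K wins overall — Blend 2's plots skew toward the low-rate silt group.)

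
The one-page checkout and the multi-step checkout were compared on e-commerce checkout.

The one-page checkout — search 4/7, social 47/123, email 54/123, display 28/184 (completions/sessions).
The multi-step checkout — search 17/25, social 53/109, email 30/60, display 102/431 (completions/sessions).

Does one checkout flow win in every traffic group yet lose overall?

Search: the one-page checkout 4/7 = 57.1%, the multi-step checkout 17/25 = 68.0% → the multi-step checkout
Social: the one-page checkout 47/123 = 38.2%, the multi-step checkout 53/109 = 48.6% → the multi-step checkout
Email: the one-page checkout 54/123 = 43.9%, the multi-step checkout 30/60 = 50.0% → the multi-step checkout
Display: the one-page checkout 28/184 = 15.2%, the multi-step checkout 102/431 = 23.7% → the multi-step checkout
Overall: the one-page checkout 133/437 = 30.4%, the multi-step checkout 202/625 = 32.3% → the multi-step checkout
The multi-step checkout wins overall and in every traffic group — no reversal.

No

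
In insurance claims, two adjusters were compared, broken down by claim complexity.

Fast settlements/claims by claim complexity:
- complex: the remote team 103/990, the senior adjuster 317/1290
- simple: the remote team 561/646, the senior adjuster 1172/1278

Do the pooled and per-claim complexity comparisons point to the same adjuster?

Complex: the remote team 103/990 = 10.4%, the senior adjuster 317/1290 = 24.6% → the senior adjuster
Simple: the remote team 561/646 = 86.8%, the senior adjuster 1172/1278 = 91.7% → the senior adjuster
Overall: the remote team 664/1636 = 40.6%, the senior adjuster 1489/2568 = 58.0% → the senior adjuster
The senior adjuster wins overall and in every claim group — no reversal.

Yes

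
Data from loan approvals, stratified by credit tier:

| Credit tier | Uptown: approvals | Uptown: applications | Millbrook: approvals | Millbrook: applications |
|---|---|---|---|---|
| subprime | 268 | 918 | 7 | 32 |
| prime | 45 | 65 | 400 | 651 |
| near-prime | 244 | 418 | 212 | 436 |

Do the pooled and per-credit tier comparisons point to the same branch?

No

Subprime: Uptown 268/918 = 29.2%, Millbrook 7/32 = 21.9% → Uptown
Prime: Uptown 45/65 = 69.2%, Millbrook 400/651 = 61.4% → Uptown
Near-prime: Uptown 244/418 = 58.4%, Millbrook 212/436 = 48.6% → Uptown
Overall: Uptown 557/1401 = 39.8%, Millbrook 619/1119 = 55.3% → Millbrook
Uptown wins each credit group but Millbrook wins overall — the comparison reverses. Uptown's applications skew toward subprime, which has a lower base rate.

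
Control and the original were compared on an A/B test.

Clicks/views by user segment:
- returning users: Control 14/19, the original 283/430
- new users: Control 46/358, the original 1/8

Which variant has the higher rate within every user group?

Control

Returning users: Control 14/19 = 73.7%, the original 283/430 = 65.8% → Control
New users: Control 46/358 = 12.8%, the original 1/8 = 12.5% → Control
Control has the higher rate in both groups.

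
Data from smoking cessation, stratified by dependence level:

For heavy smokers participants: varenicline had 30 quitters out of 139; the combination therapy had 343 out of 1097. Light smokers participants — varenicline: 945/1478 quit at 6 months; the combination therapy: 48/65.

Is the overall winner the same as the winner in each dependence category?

Heavy smokers: varenicline 30/139 = 21.6%, the combination therapy 343/1097 = 31.3% → the combination therapy
Light smokers: varenicline 945/1478 = 63.9%, the combination therapy 48/65 = 73.8% → the combination therapy
Overall: varenicline 975/1617 = 60.3%, the combination therapy 391/1162 = 33.6% → varenicline
The combination therapy wins each dependence group but varenicline wins overall — the comparison reverses. The combination therapy's participants skew toward heavy smokers, which has a lower base rate.

No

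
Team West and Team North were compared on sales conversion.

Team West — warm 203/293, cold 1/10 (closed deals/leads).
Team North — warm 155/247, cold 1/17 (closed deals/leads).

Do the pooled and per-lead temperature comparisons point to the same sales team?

Yes

Warm: Team West 203/293 = 69.3%, Team North 155/247 = 62.8% → Team West
Cold: Team West 1/10 = 10.0%, Team North 1/17 = 5.9% → Team West
Overall: Team West 204/303 = 67.3%, Team North 156/264 = 59.1% → Team West
Team West wins overall and in every lead group — no reversal.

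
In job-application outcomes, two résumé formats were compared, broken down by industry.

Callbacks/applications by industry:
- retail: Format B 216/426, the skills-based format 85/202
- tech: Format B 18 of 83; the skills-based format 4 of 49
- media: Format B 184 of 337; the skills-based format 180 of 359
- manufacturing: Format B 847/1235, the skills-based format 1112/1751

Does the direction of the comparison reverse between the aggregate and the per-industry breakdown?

No

Retail: Format B 216/426 = 50.7%, the skills-based format 85/202 = 42.1% → Format B
Tech: Format B 18/83 = 21.7%, the skills-based format 4/49 = 8.2% → Format B
Media: Format B 184/337 = 54.6%, the skills-based format 180/359 = 50.1% → Format B
Manufacturing: Format B 847/1235 = 68.6%, the skills-based format 1112/1751 = 63.5% → Format B
Overall: Format B 1265/2081 = 60.8%, the skills-based format 1381/2361 = 58.5% → Format B
Format B wins overall and in every industry group — no reversal.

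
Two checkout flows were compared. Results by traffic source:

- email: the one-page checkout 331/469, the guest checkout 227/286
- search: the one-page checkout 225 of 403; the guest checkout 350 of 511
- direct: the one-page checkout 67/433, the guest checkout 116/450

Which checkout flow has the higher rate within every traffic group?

Email: the one-page checkout 331/469 = 70.6%, the guest checkout 227/286 = 79.4% → the guest checkout
Search: the one-page checkout 225/403 = 55.8%, the guest checkout 350/511 = 68.5% → the guest checkout
Direct: the one-page checkout 67/433 = 15.5%, the guest checkout 116/450 = 25.8% → the guest checkout
The guest checkout has the higher rate in all 3 groups.

the guest checkout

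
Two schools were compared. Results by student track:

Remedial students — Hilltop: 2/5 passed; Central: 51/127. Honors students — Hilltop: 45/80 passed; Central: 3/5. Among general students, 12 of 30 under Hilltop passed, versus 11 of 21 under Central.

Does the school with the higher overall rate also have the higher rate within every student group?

No

Remedial: Hilltop 2/5 = 40.0%, Central 51/127 = 40.2% → Central
Honors: Hilltop 45/80 = 56.2%, Central 3/5 = 60.0% → Central
General: Hilltop 12/30 = 40.0%, Central 11/21 = 52.4% → Central
Overall: Hilltop 59/115 = 51.3%, Central 65/153 = 42.5% → Hilltop
Central wins each student group but Hilltop wins overall — the comparison reverses. Central's students skew toward remedial, which has a lower base rate.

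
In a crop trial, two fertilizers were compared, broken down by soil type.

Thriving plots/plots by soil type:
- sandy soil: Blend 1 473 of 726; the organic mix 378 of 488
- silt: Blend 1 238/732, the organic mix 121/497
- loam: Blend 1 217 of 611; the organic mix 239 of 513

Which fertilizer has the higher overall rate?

Sandy soil: Blend 1 473/726 = 65.2%, the organic mix 378/488 = 77.5% → the organic mix
Silt: Blend 1 238/732 = 32.5%, the organic mix 121/497 = 24.3% → Blend 1
Loam: Blend 1 217/611 = 35.5%, the organic mix 239/513 = 46.6% → the organic mix
Overall: Blend 1 928/2069 = 44.9%, the organic mix 738/1498 = 49.3% → the organic mix
(Neither sweeps every soil group, but the organic mix has the higher pooled rate.)

the organic mix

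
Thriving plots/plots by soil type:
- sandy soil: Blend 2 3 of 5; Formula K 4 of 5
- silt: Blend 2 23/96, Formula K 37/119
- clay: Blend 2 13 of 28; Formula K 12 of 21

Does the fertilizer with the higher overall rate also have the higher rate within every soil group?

Sandy soil: Blend 2 3/5 = 60.0%, Formula K 4/5 = 80.0% → Formula K
Silt: Blend 2 23/96 = 24.0%, Formula K 37/119 = 31.1% → Formula K
Clay: Blend 2 13/28 = 46.4%, Formula K 12/21 = 57.1% → Formula K
Overall: Blend 2 39/129 = 30.2%, Formula K 53/145 = 36.6% → Formula K
Formula K wins overall and in every soil group — no reversal.

Yes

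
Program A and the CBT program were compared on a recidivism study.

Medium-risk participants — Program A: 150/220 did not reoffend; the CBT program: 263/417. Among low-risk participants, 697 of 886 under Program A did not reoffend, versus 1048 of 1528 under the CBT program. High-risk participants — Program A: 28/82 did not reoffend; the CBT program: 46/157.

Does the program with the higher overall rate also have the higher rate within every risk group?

Yes

Medium-risk: Program A 150/220 = 68.2%, the CBT program 263/417 = 63.1% → Program A
Low-risk: Program A 697/886 = 78.7%, the CBT program 1048/1528 = 68.6% → Program A
High-risk: Program A 28/82 = 34.1%, the CBT program 46/157 = 29.3% → Program A
Overall: Program A 875/1188 = 73.7%, the CBT program 1357/2102 = 64.6% → Program A
Program A wins overall and in every risk group — no reversal.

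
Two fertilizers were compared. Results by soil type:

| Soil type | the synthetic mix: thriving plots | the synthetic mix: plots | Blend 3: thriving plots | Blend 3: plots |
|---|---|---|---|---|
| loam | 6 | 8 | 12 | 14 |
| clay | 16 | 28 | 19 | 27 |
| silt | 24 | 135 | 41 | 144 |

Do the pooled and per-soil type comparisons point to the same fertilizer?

Yes

Loam: the synthetic mix 6/8 = 75.0%, Blend 3 12/14 = 85.7% → Blend 3
Clay: the synthetic mix 16/28 = 57.1%, Blend 3 19/27 = 70.4% → Blend 3
Silt: the synthetic mix 24/135 = 17.8%, Blend 3 41/144 = 28.5% → Blend 3
Overall: the synthetic mix 46/171 = 26.9%, Blend 3 72/185 = 38.9% → Blend 3
Blend 3 wins overall and in every soil group — no reversal.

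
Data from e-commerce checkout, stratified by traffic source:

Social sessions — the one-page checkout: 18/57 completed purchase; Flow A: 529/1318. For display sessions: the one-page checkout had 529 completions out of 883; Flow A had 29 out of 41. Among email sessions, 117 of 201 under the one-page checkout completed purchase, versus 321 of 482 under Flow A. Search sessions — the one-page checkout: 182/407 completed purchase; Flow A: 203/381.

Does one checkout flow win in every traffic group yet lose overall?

Social: the one-page checkout 18/57 = 31.6%, Flow A 529/1318 = 40.1% → Flow A
Display: the one-page checkout 529/883 = 59.9%, Flow A 29/41 = 70.7% → Flow A
Email: the one-page checkout 117/201 = 58.2%, Flow A 321/482 = 66.6% → Flow A
Search: the one-page checkout 182/407 = 44.7%, Flow A 203/381 = 53.3% → Flow A
Overall: the one-page checkout 846/1548 = 54.7%, Flow A 1082/2222 = 48.7% → the one-page checkout
Flow A wins each traffic group but the one-page checkout wins overall — the comparison reverses. Flow A's sessions skew toward social, which has a lower base rate.

Yes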